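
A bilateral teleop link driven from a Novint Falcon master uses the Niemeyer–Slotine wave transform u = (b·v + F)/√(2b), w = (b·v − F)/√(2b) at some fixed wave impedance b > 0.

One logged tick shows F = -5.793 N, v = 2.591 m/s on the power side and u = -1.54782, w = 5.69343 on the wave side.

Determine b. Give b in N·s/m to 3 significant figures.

u + w = 4.14561;  u + w = √(2b)·v, so √(2b) = 4.14561/2.591 = 1.60000.
b = (√(2b))²/2 = 2.56001/2 = 1.28001.
(Check via u − w = 2F/√(2b): u − w = -7.24125, 2F/√(2b) = -7.24123.)

b = 1.28 N·s/m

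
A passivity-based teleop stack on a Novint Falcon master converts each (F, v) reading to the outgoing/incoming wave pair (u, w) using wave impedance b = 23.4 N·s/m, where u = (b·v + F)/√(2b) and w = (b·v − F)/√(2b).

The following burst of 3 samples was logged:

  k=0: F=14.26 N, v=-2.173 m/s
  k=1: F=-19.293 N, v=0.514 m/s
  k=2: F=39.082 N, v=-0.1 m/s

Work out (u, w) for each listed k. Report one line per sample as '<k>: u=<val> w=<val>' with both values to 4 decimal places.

0: u=-5.3483 w=-9.5173
1: u=-1.0620 w=4.5783
2: u=5.3708 w=-6.0549

k=0: b·v=23.4×(-2.173)=-50.8482; √(2b)=6.8411; u=(-50.8482+14.26)/6.8411=-5.3483, w=(-50.8482−14.26)/6.8411=-9.5173
k=1: b·v=23.4×0.514=12.0276; √(2b)=6.8411; u=(12.0276+(-19.293))/6.8411=-1.0620, w=(12.0276−(-19.293))/6.8411=4.5783
k=2: b·v=23.4×(-0.1)=-2.3400; √(2b)=6.8411; u=(-2.3400+39.082)/6.8411=5.3708, w=(-2.3400−39.082)/6.8411=-6.0549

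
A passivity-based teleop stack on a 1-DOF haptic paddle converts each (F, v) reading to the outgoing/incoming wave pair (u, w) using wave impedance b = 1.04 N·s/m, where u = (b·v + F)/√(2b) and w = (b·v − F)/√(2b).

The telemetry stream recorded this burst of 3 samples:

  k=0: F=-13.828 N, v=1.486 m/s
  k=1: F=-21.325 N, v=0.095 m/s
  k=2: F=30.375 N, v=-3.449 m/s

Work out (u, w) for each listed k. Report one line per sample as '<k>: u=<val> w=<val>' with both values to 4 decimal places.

0: u=-8.5164 w=10.6596
1: u=-14.7177 w=14.8547
2: u=18.5742 w=-23.5484

k=0: b·v=1.04×1.486=1.5454; √(2b)=1.4422; u=(1.5454+(-13.828))/1.4422=-8.5164, w=(1.5454−(-13.828))/1.4422=10.6596
k=1: b·v=1.04×0.095=0.0988; √(2b)=1.4422; u=(0.0988+(-21.325))/1.4422=-14.7177, w=(0.0988−(-21.325))/1.4422=14.8547
k=2: b·v=1.04×(-3.449)=-3.5870; √(2b)=1.4422; u=(-3.5870+30.375)/1.4422=18.5742, w=(-3.5870−30.375)/1.4422=-23.5484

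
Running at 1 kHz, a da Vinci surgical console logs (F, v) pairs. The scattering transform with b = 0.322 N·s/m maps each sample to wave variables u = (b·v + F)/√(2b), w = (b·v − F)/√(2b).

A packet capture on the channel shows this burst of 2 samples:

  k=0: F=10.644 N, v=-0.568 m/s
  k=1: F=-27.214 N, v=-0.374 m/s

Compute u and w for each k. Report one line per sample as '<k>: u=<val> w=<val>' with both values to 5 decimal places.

k=0: b·v=0.322×(-0.568)=-0.18290; √(2b)=0.80250; u=(-0.18290+10.644)/0.80250=13.03571, w=(-0.18290−10.644)/0.80250=-13.49152
k=1: b·v=0.322×(-0.374)=-0.12043; √(2b)=0.80250; u=(-0.12043+(-27.214))/0.80250=-34.06176, w=(-0.12043−(-27.214))/0.80250=33.76162

0: u=13.03571 w=-13.49152
1: u=-34.06176 w=33.76162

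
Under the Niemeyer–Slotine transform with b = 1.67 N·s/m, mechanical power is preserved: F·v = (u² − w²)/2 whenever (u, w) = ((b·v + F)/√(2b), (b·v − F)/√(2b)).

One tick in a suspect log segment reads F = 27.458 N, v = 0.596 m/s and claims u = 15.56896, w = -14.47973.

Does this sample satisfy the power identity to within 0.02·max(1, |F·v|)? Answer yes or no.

yes

F·v = 27.458×0.596 = 16.3650 W.
(u² − w²)/2 = (242.3925 − 209.6626)/2 = 16.3650 W.
|Δ| = 0.0000;  2% of max(1, |F·v|) = 0.3273.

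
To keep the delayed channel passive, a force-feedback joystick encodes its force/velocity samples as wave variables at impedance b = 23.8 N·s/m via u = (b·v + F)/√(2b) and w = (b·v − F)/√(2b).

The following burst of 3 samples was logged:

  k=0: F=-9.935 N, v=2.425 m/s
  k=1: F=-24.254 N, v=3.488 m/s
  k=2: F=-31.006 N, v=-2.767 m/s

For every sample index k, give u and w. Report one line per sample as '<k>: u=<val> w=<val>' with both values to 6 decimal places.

0: u=6.925365 w=9.805378
1: u=8.516894 w=15.547778
2: u=-14.039243 w=-5.051052

k=0: b·v=23.8×2.425=57.715000; √(2b)=6.899275; u=(57.715000+(-9.935))/6.899275=6.925365, w=(57.715000−(-9.935))/6.899275=9.805378
k=1: b·v=23.8×3.488=83.014400; √(2b)=6.899275; u=(83.014400+(-24.254))/6.899275=8.516894, w=(83.014400−(-24.254))/6.899275=15.547778
k=2: b·v=23.8×(-2.767)=-65.854600; √(2b)=6.899275; u=(-65.854600+(-31.006))/6.899275=-14.039243, w=(-65.854600−(-31.006))/6.899275=-5.051052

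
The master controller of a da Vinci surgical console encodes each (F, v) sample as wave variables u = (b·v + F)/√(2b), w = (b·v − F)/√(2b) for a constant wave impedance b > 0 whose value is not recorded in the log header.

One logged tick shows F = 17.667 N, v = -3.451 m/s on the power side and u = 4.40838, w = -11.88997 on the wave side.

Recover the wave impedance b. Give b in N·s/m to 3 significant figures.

u + w = -7.48159;  u + w = √(2b)·v, so √(2b) = -7.48159/(-3.451) = 2.16795.
b = (√(2b))²/2 = 4.70000/2 = 2.35000.
(Check via u − w = 2F/√(2b): u − w = 16.29835, 2F/√(2b) = 16.29836.)

b = 2.35 N·s/m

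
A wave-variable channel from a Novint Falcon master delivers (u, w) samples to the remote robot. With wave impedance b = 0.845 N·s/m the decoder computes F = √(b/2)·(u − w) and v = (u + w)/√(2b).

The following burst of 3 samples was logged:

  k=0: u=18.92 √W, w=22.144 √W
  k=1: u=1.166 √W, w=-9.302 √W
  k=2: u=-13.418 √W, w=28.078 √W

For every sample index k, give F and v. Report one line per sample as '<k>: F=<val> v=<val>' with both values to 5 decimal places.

k=0: u−w=-3.22400, u+w=41.06400; √(b/2)=0.65000, √(2b)=1.30000; F=0.65000×(-3.224)=-2.09560, v=41.06400/1.30000=31.58769
k=1: u−w=10.46800, u+w=-8.13600; √(b/2)=0.65000, √(2b)=1.30000; F=0.65000×10.468=6.80420, v=-8.13600/1.30000=-6.25846
k=2: u−w=-41.49600, u+w=14.66000; √(b/2)=0.65000, √(2b)=1.30000; F=0.65000×(-41.496)=-26.97240, v=14.66000/1.30000=11.27692

0: F=-2.09560 v=31.58769
1: F=6.80420 v=-6.25846
2: F=-26.97240 v=11.27692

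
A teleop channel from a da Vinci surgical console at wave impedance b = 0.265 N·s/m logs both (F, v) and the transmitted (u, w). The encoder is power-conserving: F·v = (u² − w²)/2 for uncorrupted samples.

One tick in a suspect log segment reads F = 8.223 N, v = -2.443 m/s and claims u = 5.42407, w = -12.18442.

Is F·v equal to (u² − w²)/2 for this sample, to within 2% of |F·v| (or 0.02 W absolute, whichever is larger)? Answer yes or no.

F·v = 8.223×(-2.443) = -20.08879 W.
(u² − w²)/2 = (29.42054 − 148.46009)/2 = -59.51978 W.
|Δ| = 39.43099;  2% of max(1, |F·v|) = 0.40178.

no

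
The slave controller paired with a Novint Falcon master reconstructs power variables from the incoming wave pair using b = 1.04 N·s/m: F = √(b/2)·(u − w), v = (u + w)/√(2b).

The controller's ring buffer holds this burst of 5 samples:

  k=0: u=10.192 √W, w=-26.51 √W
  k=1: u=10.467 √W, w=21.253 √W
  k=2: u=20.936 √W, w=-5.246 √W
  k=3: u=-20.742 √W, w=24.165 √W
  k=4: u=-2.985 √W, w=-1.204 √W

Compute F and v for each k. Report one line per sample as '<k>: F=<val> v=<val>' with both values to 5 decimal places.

k=0: u−w=36.70200, u+w=-16.31800; √(b/2)=0.72111, √(2b)=1.44222; F=0.72111×36.702=26.46619, v=-16.31800/1.44222=-11.31450
k=1: u−w=-10.78600, u+w=31.72000; √(b/2)=0.72111, √(2b)=1.44222; F=0.72111×(-10.786)=-7.77790, v=31.72000/1.44222=21.99386
k=2: u−w=26.18200, u+w=15.69000; √(b/2)=0.72111, √(2b)=1.44222; F=0.72111×26.182=18.88011, v=15.69000/1.44222=10.87906
k=3: u−w=-44.90700, u+w=3.42300; √(b/2)=0.72111, √(2b)=1.44222; F=0.72111×(-44.907)=-32.38290, v=3.42300/1.44222=2.37342
k=4: u−w=-1.78100, u+w=-4.18900; √(b/2)=0.72111, √(2b)=1.44222; F=0.72111×(-1.781)=-1.28430, v=-4.18900/1.44222=-2.90455

0: F=26.46619 v=-11.31450
1: F=-7.77790 v=21.99386
2: F=18.88011 v=10.87906
3: F=-32.38290 v=2.37342
4: F=-1.28430 v=-2.90455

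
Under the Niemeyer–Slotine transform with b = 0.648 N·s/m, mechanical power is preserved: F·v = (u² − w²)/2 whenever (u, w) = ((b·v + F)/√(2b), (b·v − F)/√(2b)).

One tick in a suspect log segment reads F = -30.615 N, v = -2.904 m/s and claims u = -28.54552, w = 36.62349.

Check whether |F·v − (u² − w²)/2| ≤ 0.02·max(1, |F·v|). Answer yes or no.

F·v = (-30.615)×(-2.904) = 88.9060 W.
(u² − w²)/2 = (814.8467 − 1341.2800)/2 = -263.2167 W.
|Δ| = 352.1226;  2% of max(1, |F·v|) = 1.7781.

no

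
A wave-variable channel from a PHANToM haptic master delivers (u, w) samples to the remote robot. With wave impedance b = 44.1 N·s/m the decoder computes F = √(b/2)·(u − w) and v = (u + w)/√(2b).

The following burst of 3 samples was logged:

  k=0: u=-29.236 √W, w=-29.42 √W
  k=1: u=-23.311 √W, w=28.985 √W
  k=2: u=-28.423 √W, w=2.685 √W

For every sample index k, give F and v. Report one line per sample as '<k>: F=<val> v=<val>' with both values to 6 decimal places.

0: F=0.864017 v=-6.245657
1: F=-245.568563 v=0.604164
2: F=-146.075166 v=-2.740568

k=0: u−w=0.184000, u+w=-58.656000; √(b/2)=4.695743, √(2b)=9.391486; F=4.695743×0.184=0.864017, v=-58.656000/9.391486=-6.245657
k=1: u−w=-52.296000, u+w=5.674000; √(b/2)=4.695743, √(2b)=9.391486; F=4.695743×(-52.296)=-245.568563, v=5.674000/9.391486=0.604164
k=2: u−w=-31.108000, u+w=-25.738000; √(b/2)=4.695743, √(2b)=9.391486; F=4.695743×(-31.108)=-146.075166, v=-25.738000/9.391486=-2.740568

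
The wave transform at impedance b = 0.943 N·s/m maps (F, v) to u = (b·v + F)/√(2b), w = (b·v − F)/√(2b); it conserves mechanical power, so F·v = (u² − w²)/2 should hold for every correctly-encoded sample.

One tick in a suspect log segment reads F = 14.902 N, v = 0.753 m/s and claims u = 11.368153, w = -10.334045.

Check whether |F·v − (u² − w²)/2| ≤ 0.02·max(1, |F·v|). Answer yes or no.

yes

F·v = 14.902×0.753 = 11.221206 W.
(u² − w²)/2 = (129.234903 − 106.792486)/2 = 11.221208 W.
|Δ| = 0.000002;  2% of max(1, |F·v|) = 0.224424.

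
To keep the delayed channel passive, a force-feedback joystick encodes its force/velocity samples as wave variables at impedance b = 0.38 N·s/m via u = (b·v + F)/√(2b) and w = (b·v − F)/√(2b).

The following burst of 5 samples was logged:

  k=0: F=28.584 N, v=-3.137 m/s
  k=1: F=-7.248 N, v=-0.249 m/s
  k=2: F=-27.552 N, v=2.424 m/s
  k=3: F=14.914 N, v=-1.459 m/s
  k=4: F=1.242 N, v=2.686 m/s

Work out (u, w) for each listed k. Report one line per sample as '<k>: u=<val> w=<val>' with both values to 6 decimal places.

k=0: b·v=0.38×(-3.137)=-1.192060; √(2b)=0.871780; u=(-1.192060+28.584)/0.871780=31.420710, w=(-1.192060−28.584)/0.871780=-34.155483
k=1: b·v=0.38×(-0.249)=-0.094620; √(2b)=0.871780; u=(-0.094620+(-7.248))/0.871780=-8.422563, w=(-0.094620−(-7.248))/0.871780=8.205490
k=2: b·v=0.38×2.424=0.921120; √(2b)=0.871780; u=(0.921120+(-27.552))/0.871780=-30.547714, w=(0.921120−(-27.552))/0.871780=32.660909
k=3: b·v=0.38×(-1.459)=-0.554420; √(2b)=0.871780; u=(-0.554420+14.914)/0.871780=16.471568, w=(-0.554420−14.914)/0.871780=-17.743495
k=4: b·v=0.38×2.686=1.020680; √(2b)=0.871780; u=(1.020680+1.242)/0.871780=2.595472, w=(1.020680−1.242)/0.871780=-0.253871

0: u=31.420710 w=-34.155483
1: u=-8.422563 w=8.205490
2: u=-30.547714 w=32.660909
3: u=16.471568 w=-17.743495
4: u=2.595472 w=-0.253871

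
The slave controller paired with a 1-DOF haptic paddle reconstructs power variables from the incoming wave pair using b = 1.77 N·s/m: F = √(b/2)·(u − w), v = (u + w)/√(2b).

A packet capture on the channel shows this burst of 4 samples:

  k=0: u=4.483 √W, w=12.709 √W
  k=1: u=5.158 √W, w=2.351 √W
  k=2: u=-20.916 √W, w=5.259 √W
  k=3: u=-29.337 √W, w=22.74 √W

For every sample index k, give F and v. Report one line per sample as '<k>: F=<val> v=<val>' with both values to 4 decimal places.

k=0: u−w=-8.2260, u+w=17.1920; √(b/2)=0.9407, √(2b)=1.8815; F=0.9407×(-8.226)=-7.7386, v=17.1920/1.8815=9.1374
k=1: u−w=2.8070, u+w=7.5090; √(b/2)=0.9407, √(2b)=1.8815; F=0.9407×2.807=2.6407, v=7.5090/1.8815=3.9910
k=2: u−w=-26.1750, u+w=-15.6570; √(b/2)=0.9407, √(2b)=1.8815; F=0.9407×(-26.175)=-24.6240, v=-15.6570/1.8815=-8.3216
k=3: u−w=-52.0770, u+w=-6.5970; √(b/2)=0.9407, √(2b)=1.8815; F=0.9407×(-52.077)=-48.9911, v=-6.5970/1.8815=-3.5063

0: F=-7.7386 v=9.1374
1: F=2.6407 v=3.9910
2: F=-24.6240 v=-8.3216
3: F=-48.9911 v=-3.5063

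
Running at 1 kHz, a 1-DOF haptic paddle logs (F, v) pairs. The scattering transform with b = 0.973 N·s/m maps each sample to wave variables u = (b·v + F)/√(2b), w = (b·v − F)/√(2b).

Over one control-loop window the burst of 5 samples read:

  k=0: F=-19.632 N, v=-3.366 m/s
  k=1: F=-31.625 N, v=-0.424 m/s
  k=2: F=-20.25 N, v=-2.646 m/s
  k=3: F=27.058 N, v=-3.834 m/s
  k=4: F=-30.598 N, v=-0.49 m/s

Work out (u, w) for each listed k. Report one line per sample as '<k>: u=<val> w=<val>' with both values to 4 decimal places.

k=0: b·v=0.973×(-3.366)=-3.2751; √(2b)=1.3950; u=(-3.2751+(-19.632))/1.3950=-16.4210, w=(-3.2751−(-19.632))/1.3950=11.7254
k=1: b·v=0.973×(-0.424)=-0.4126; √(2b)=1.3950; u=(-0.4126+(-31.625))/1.3950=-22.9661, w=(-0.4126−(-31.625))/1.3950=22.3747
k=2: b·v=0.973×(-2.646)=-2.5746; √(2b)=1.3950; u=(-2.5746+(-20.25))/1.3950=-16.3618, w=(-2.5746−(-20.25))/1.3950=12.6706
k=3: b·v=0.973×(-3.834)=-3.7305; √(2b)=1.3950; u=(-3.7305+27.058)/1.3950=16.7223, w=(-3.7305−27.058)/1.3950=-22.0707
k=4: b·v=0.973×(-0.49)=-0.4768; √(2b)=1.3950; u=(-0.4768+(-30.598))/1.3950=-22.2760, w=(-0.4768−(-30.598))/1.3950=21.5924

0: u=-16.4210 w=11.7254
1: u=-22.9661 w=22.3747
2: u=-16.3618 w=12.6706
3: u=16.7223 w=-22.0707
4: u=-22.2760 w=21.5924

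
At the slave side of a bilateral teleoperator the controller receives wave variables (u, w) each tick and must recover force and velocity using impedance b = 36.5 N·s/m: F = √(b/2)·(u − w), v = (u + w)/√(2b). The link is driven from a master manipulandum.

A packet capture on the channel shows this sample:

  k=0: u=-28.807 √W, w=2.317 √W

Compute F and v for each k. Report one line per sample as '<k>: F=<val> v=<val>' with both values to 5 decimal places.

0: F=-132.96179 v=-3.10042

k=0: u−w=-31.12400, u+w=-26.49000; √(b/2)=4.27200, √(2b)=8.54400; F=4.27200×(-31.124)=-132.96179, v=-26.49000/8.54400=-3.10042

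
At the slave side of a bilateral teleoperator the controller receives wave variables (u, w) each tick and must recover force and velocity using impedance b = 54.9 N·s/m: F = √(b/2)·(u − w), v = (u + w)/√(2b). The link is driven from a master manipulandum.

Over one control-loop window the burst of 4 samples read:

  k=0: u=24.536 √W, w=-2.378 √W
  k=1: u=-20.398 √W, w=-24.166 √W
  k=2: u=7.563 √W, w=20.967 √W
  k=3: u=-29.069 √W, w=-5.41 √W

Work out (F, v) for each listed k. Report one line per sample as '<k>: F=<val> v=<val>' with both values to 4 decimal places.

k=0: u−w=26.9140, u+w=22.1580; √(b/2)=5.2393, √(2b)=10.4785; F=5.2393×26.914=141.0098, v=22.1580/10.4785=2.1146
k=1: u−w=3.7680, u+w=-44.5640; √(b/2)=5.2393, √(2b)=10.4785; F=5.2393×3.768=19.7416, v=-44.5640/10.4785=-4.2529
k=2: u−w=-13.4040, u+w=28.5300; √(b/2)=5.2393, √(2b)=10.4785; F=5.2393×(-13.404)=-70.2272, v=28.5300/10.4785=2.7227
k=3: u−w=-23.6590, u+w=-34.4790; √(b/2)=5.2393, √(2b)=10.4785; F=5.2393×(-23.659)=-123.9560, v=-34.4790/10.4785=-3.2904

0: F=141.0098 v=2.1146
1: F=19.7416 v=-4.2529
2: F=-70.2272 v=2.7227
3: F=-123.9560 v=-3.2904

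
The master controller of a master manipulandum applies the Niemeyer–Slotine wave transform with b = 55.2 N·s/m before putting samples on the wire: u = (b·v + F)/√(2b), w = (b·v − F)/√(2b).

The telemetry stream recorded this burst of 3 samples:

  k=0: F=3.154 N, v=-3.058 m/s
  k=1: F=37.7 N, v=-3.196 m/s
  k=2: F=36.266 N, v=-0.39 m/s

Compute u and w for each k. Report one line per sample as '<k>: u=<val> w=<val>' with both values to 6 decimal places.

0: u=-15.765241 w=-16.365595
1: u=-13.202374 w=-20.378447
2: u=1.402665 w=-5.500450

k=0: b·v=55.2×(-3.058)=-168.801600; √(2b)=10.507140; u=(-168.801600+3.154)/10.507140=-15.765241, w=(-168.801600−3.154)/10.507140=-16.365595
k=1: b·v=55.2×(-3.196)=-176.419200; √(2b)=10.507140; u=(-176.419200+37.7)/10.507140=-13.202374, w=(-176.419200−37.7)/10.507140=-20.378447
k=2: b·v=55.2×(-0.39)=-21.528000; √(2b)=10.507140; u=(-21.528000+36.266)/10.507140=1.402665, w=(-21.528000−36.266)/10.507140=-5.500450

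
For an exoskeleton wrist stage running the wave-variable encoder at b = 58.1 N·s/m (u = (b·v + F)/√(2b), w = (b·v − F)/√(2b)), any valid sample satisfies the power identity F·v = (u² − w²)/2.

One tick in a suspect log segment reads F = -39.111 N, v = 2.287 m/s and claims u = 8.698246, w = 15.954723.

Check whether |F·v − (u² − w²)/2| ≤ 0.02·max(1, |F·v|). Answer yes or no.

F·v = (-39.111)×2.287 = -89.446857 W.
(u² − w²)/2 = (75.659483 − 254.553186)/2 = -89.446851 W.
|Δ| = 0.000006;  2% of max(1, |F·v|) = 1.788937.

yes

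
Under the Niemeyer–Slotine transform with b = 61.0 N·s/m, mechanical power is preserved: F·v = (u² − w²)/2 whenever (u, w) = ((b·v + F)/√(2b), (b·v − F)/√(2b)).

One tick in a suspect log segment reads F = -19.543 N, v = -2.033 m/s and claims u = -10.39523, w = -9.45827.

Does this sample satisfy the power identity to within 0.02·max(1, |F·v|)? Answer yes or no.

F·v = (-19.543)×(-2.033) = 39.7309 W.
(u² − w²)/2 = (108.0608 − 89.4589)/2 = 9.3010 W.
|Δ| = 30.4300;  2% of max(1, |F·v|) = 0.7946.

no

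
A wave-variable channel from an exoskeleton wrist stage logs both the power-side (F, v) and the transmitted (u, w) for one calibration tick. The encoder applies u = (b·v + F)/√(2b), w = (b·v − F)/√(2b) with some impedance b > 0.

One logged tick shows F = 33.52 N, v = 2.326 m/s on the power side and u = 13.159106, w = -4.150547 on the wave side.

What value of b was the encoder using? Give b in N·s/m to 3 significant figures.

u + w = 9.008559;  u + w = √(2b)·v, so √(2b) = 9.008559/2.326 = 3.872983.
b = (√(2b))²/2 = 14.999999/2 = 7.500000.
(Check via u − w = 2F/√(2b): u − w = 17.309653, 2F/√(2b) = 17.309654.)

b = 7.5 N·s/m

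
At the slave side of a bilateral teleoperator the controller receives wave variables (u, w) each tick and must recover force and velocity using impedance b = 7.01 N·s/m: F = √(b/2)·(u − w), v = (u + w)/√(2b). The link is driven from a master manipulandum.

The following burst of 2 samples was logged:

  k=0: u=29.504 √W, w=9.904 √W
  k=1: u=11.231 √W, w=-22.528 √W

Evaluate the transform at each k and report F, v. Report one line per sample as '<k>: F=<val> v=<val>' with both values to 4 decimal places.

0: F=36.6944 v=10.5247
1: F=63.2024 v=-3.0171

k=0: u−w=19.6000, u+w=39.4080; √(b/2)=1.8722, √(2b)=3.7443; F=1.8722×19.6=36.6944, v=39.4080/3.7443=10.5247
k=1: u−w=33.7590, u+w=-11.2970; √(b/2)=1.8722, √(2b)=3.7443; F=1.8722×33.759=63.2024, v=-11.2970/3.7443=-3.0171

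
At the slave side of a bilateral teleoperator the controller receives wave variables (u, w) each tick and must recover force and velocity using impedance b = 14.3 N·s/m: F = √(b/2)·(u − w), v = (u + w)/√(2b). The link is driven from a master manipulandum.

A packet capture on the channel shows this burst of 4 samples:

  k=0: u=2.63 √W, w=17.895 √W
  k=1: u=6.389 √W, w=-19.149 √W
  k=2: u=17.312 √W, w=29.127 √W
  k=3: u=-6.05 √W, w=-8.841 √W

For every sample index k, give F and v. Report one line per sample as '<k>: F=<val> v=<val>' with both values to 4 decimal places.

k=0: u−w=-15.2650, u+w=20.5250; √(b/2)=2.6739, √(2b)=5.3479; F=2.6739×(-15.265)=-40.8178, v=20.5250/5.3479=3.8380
k=1: u−w=25.5380, u+w=-12.7600; √(b/2)=2.6739, √(2b)=5.3479; F=2.6739×25.538=68.2873, v=-12.7600/5.3479=-2.3860
k=2: u−w=-11.8150, u+w=46.4390; √(b/2)=2.6739, √(2b)=5.3479; F=2.6739×(-11.815)=-31.5927, v=46.4390/5.3479=8.6836
k=3: u−w=2.7910, u+w=-14.8910; √(b/2)=2.6739, √(2b)=5.3479; F=2.6739×2.791=7.4630, v=-14.8910/5.3479=-2.7845

0: F=-40.8178 v=3.8380
1: F=68.2873 v=-2.3860
2: F=-31.5927 v=8.6836
3: F=7.4630 v=-2.7845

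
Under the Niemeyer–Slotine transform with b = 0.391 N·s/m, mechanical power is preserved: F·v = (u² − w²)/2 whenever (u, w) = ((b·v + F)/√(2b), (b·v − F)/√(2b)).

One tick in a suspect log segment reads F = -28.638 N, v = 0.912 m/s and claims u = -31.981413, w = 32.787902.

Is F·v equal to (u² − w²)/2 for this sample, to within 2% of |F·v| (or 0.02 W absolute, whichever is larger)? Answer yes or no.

yes

F·v = (-28.638)×0.912 = -26.117856 W.
(u² − w²)/2 = (1022.810777 − 1075.046518)/2 = -26.117870 W.
|Δ| = 0.000014;  2% of max(1, |F·v|) = 0.522357.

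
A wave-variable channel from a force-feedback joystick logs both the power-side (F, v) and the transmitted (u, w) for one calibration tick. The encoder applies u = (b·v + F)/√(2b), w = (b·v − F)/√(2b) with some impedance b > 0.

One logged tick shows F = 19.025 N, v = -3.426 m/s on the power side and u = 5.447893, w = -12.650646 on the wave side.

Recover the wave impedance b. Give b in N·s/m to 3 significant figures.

u + w = -7.202753;  u + w = √(2b)·v, so √(2b) = -7.202753/(-3.426) = 2.102380.
b = (√(2b))²/2 = 4.420001/2 = 2.210000.
(Check via u − w = 2F/√(2b): u − w = 18.098539, 2F/√(2b) = 18.098538.)

b = 2.21 N·s/m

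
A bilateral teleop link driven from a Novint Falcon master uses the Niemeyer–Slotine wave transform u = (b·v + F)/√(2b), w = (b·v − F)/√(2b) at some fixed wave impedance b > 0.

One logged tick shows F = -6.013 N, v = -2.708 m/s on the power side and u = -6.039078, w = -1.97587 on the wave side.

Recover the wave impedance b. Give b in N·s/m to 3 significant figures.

u + w = -8.014948;  u + w = √(2b)·v, so √(2b) = -8.014948/(-2.708) = 2.959730.
b = (√(2b))²/2 = 8.760000/2 = 4.380000.
(Check via u − w = 2F/√(2b): u − w = -4.063208, 2F/√(2b) = -4.063209.)

b = 4.38 N·s/m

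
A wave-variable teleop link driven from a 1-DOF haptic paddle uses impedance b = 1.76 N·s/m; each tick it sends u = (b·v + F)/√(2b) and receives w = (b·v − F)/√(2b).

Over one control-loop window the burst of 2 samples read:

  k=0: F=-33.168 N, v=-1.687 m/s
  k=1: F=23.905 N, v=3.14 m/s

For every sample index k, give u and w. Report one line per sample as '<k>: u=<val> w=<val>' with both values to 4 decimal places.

k=0: b·v=1.76×(-1.687)=-2.9691; √(2b)=1.8762; u=(-2.9691+(-33.168))/1.8762=-19.2611, w=(-2.9691−(-33.168))/1.8762=16.0961
k=1: b·v=1.76×3.14=5.5264; √(2b)=1.8762; u=(5.5264+23.905)/1.8762=15.6870, w=(5.5264−23.905)/1.8762=-9.7958

0: u=-19.2611 w=16.0961
1: u=15.6870 w=-9.7958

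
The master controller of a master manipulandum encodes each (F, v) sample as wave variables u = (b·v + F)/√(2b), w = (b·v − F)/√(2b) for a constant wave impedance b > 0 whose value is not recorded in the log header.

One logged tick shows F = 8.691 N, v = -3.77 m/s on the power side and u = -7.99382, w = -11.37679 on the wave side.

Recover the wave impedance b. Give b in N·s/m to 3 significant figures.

b = 13.2 N·s/m

u + w = -19.3706;  u + w = √(2b)·v, so √(2b) = -19.3706/(-3.77) = 5.1381.
b = (√(2b))²/2 = 26.4000/2 = 13.2000.
(Check via u − w = 2F/√(2b): u − w = 3.3830, 2F/√(2b) = 3.3830.)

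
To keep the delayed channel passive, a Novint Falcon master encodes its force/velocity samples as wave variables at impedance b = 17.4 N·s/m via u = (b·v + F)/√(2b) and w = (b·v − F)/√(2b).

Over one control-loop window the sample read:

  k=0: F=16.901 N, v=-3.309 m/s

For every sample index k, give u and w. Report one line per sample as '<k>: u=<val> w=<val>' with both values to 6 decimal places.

0: u=-6.895160 w=-12.625136

k=0: b·v=17.4×(-3.309)=-57.576600; √(2b)=5.899152; u=(-57.576600+16.901)/5.899152=-6.895160, w=(-57.576600−16.901)/5.899152=-12.625136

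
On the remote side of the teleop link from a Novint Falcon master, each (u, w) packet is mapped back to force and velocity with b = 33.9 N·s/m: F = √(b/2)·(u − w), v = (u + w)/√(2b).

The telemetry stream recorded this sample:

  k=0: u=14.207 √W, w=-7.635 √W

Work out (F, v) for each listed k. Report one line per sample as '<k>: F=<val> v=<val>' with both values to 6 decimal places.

0: F=89.924339 v=0.798147

k=0: u−w=21.842000, u+w=6.572000; √(b/2)=4.117038, √(2b)=8.234076; F=4.117038×21.842=89.924339, v=6.572000/8.234076=0.798147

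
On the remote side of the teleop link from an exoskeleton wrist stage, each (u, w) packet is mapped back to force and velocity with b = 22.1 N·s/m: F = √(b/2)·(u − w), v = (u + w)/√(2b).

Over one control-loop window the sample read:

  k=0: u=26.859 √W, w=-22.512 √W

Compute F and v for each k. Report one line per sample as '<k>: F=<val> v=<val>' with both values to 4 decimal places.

0: F=164.1168 v=0.6539

k=0: u−w=49.3710, u+w=4.3470; √(b/2)=3.3242, √(2b)=6.6483; F=3.3242×49.371=164.1168, v=4.3470/6.6483=0.6539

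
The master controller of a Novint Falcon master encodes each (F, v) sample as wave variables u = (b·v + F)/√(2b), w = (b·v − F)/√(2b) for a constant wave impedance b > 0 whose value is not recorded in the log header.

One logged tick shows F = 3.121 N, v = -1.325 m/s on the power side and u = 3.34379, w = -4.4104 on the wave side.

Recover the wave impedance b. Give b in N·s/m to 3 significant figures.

u + w = -1.0666;  u + w = √(2b)·v, so √(2b) = -1.0666/(-1.325) = 0.8050.
b = (√(2b))²/2 = 0.6480/2 = 0.3240.
(Check via u − w = 2F/√(2b): u − w = 7.7542, 2F/√(2b) = 7.7541.)

b = 0.324 N·s/m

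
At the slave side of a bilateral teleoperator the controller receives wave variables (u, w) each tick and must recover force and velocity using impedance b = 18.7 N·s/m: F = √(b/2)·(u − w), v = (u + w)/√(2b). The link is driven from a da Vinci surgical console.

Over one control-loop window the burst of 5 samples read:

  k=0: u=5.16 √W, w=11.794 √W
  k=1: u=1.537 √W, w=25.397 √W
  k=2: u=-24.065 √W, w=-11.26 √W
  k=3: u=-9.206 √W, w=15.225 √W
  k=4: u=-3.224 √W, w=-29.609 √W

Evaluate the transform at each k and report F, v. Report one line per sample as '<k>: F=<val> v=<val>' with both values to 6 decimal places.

k=0: u−w=-6.634000, u+w=16.954000; √(b/2)=3.057777, √(2b)=6.115554; F=3.057777×(-6.634)=-20.285292, v=16.954000/6.115554=2.772275
k=1: u−w=-23.860000, u+w=26.934000; √(b/2)=3.057777, √(2b)=6.115554; F=3.057777×(-23.86)=-72.958559, v=26.934000/6.115554=4.404180
k=2: u−w=-12.805000, u+w=-35.325000; √(b/2)=3.057777, √(2b)=6.115554; F=3.057777×(-12.805)=-39.154834, v=-35.325000/6.115554=-5.776255
k=3: u−w=-24.431000, u+w=6.019000; √(b/2)=3.057777, √(2b)=6.115554; F=3.057777×(-24.431)=-74.704549, v=6.019000/6.115554=0.984212
k=4: u−w=26.385000, u+w=-32.833000; √(b/2)=3.057777, √(2b)=6.115554; F=3.057777×26.385=80.679445, v=-32.833000/6.115554=-5.368770

0: F=-20.285292 v=2.772275
1: F=-72.958559 v=4.404180
2: F=-39.154834 v=-5.776255
3: F=-74.704549 v=0.984212
4: F=80.679445 v=-5.368770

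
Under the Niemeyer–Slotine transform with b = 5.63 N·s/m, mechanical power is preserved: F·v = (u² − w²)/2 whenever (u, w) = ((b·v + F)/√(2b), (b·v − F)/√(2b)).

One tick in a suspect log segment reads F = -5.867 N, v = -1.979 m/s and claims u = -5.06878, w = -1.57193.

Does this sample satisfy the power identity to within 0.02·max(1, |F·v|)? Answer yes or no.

F·v = (-5.867)×(-1.979) = 11.6108 W.
(u² − w²)/2 = (25.6925 − 2.4710)/2 = 11.6108 W.
|Δ| = 0.0000;  2% of max(1, |F·v|) = 0.2322.

yes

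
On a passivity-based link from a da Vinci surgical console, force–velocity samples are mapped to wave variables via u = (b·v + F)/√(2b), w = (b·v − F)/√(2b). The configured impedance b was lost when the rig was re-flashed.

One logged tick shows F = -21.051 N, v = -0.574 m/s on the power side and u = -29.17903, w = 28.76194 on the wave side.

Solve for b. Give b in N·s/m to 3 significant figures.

b = 0.264 N·s/m

u + w = -0.41709;  u + w = √(2b)·v, so √(2b) = -0.41709/(-0.574) = 0.72664.
b = (√(2b))²/2 = 0.52800/2 = 0.26400.
(Check via u − w = 2F/√(2b): u − w = -57.94097, 2F/√(2b) = -57.94085.)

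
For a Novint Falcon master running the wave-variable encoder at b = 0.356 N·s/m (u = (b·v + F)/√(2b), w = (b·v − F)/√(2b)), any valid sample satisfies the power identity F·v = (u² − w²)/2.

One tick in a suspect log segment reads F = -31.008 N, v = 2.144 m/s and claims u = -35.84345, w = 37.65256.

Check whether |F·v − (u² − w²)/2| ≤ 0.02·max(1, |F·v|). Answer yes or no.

F·v = (-31.008)×2.144 = -66.4812 W.
(u² − w²)/2 = (1284.7529 − 1417.7153)/2 = -66.4812 W.
|Δ| = 0.0000;  2% of max(1, |F·v|) = 1.3296.

yes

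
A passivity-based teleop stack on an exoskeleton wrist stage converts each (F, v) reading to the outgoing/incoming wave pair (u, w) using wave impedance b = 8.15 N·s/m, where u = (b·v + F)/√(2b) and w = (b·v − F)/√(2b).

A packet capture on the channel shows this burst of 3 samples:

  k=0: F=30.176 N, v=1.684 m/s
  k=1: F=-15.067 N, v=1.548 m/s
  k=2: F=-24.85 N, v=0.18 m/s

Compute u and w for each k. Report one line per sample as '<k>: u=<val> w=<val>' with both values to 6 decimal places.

k=0: b·v=8.15×1.684=13.724600; √(2b)=4.037326; u=(13.724600+30.176)/4.037326=10.873683, w=(13.724600−30.176)/4.037326=-4.074826
k=1: b·v=8.15×1.548=12.616200; √(2b)=4.037326; u=(12.616200+(-15.067))/4.037326=-0.607035, w=(12.616200−(-15.067))/4.037326=6.856816
k=2: b·v=8.15×0.18=1.467000; √(2b)=4.037326; u=(1.467000+(-24.85))/4.037326=-5.791705, w=(1.467000−(-24.85))/4.037326=6.518424

0: u=10.873683 w=-4.074826
1: u=-0.607035 w=6.856816
2: u=-5.791705 w=6.518424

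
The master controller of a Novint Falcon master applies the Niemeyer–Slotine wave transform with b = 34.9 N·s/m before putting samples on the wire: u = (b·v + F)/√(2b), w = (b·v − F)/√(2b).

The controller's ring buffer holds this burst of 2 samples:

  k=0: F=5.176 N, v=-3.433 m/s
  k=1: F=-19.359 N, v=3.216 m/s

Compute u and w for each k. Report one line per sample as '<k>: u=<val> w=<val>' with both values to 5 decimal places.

0: u=-13.72120 w=-14.96027
1: u=11.11710 w=15.75142

k=0: b·v=34.9×(-3.433)=-119.81170; √(2b)=8.35464; u=(-119.81170+5.176)/8.35464=-13.72120, w=(-119.81170−5.176)/8.35464=-14.96027
k=1: b·v=34.9×3.216=112.23840; √(2b)=8.35464; u=(112.23840+(-19.359))/8.35464=11.11710, w=(112.23840−(-19.359))/8.35464=15.75142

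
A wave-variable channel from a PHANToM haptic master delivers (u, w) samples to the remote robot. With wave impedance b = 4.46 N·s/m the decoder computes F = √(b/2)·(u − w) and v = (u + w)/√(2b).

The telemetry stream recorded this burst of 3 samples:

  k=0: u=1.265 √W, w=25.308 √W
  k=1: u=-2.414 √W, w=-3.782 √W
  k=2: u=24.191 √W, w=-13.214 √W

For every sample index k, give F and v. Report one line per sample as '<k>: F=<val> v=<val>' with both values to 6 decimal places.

k=0: u−w=-24.043000, u+w=26.573000; √(b/2)=1.493318, √(2b)=2.986637; F=1.493318×(-24.043)=-35.903856, v=26.573000/2.986637=8.897298
k=1: u−w=1.368000, u+w=-6.196000; √(b/2)=1.493318, √(2b)=2.986637; F=1.493318×1.368=2.042860, v=-6.196000/2.986637=-2.074574
k=2: u−w=37.405000, u+w=10.977000; √(b/2)=1.493318, √(2b)=2.986637; F=1.493318×37.405=55.857577, v=10.977000/2.986637=3.675371

0: F=-35.903856 v=8.897298
1: F=2.042860 v=-2.074574
2: F=55.857577 v=3.675371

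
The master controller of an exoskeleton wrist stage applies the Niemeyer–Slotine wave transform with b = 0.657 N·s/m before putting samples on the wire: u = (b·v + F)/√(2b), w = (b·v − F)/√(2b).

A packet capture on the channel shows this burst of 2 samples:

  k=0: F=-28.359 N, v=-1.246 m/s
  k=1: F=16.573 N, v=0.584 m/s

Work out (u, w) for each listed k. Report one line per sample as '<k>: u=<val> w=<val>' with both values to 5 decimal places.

k=0: b·v=0.657×(-1.246)=-0.81862; √(2b)=1.14630; u=(-0.81862+(-28.359))/1.14630=-25.45378, w=(-0.81862−(-28.359))/1.14630=24.02549
k=1: b·v=0.657×0.584=0.38369; √(2b)=1.14630; u=(0.38369+16.573)/1.14630=14.79256, w=(0.38369−16.573)/1.14630=-14.12312

0: u=-25.45378 w=24.02549
1: u=14.79256 w=-14.12312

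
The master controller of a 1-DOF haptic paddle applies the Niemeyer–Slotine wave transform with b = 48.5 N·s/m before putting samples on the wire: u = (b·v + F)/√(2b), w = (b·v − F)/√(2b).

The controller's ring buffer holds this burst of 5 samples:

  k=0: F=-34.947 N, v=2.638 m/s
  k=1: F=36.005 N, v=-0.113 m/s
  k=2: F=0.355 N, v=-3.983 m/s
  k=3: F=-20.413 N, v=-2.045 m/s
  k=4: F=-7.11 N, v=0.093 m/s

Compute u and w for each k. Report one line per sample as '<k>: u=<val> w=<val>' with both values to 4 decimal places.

0: u=9.4423 w=16.5390
1: u=3.0993 w=-4.2122
2: u=-19.5780 w=-19.6500
3: u=-12.1431 w=-7.9978
4: u=-0.2639 w=1.1799

k=0: b·v=48.5×2.638=127.9430; √(2b)=9.8489; u=(127.9430+(-34.947))/9.8489=9.4423, w=(127.9430−(-34.947))/9.8489=16.5390
k=1: b·v=48.5×(-0.113)=-5.4805; √(2b)=9.8489; u=(-5.4805+36.005)/9.8489=3.0993, w=(-5.4805−36.005)/9.8489=-4.2122
k=2: b·v=48.5×(-3.983)=-193.1755; √(2b)=9.8489; u=(-193.1755+0.355)/9.8489=-19.5780, w=(-193.1755−0.355)/9.8489=-19.6500
k=3: b·v=48.5×(-2.045)=-99.1825; √(2b)=9.8489; u=(-99.1825+(-20.413))/9.8489=-12.1431, w=(-99.1825−(-20.413))/9.8489=-7.9978
k=4: b·v=48.5×0.093=4.5105; √(2b)=9.8489; u=(4.5105+(-7.11))/9.8489=-0.2639, w=(4.5105−(-7.11))/9.8489=1.1799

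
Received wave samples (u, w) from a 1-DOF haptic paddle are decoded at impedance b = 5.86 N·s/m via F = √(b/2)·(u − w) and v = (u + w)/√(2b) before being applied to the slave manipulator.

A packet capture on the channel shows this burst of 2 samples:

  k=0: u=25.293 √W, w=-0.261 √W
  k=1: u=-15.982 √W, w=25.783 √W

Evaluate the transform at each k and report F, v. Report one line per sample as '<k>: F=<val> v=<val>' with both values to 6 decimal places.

0: F=43.741402 v=7.311925
1: F=-71.490164 v=2.862903

k=0: u−w=25.554000, u+w=25.032000; √(b/2)=1.711724, √(2b)=3.423449; F=1.711724×25.554=43.741402, v=25.032000/3.423449=7.311925
k=1: u−w=-41.765000, u+w=9.801000; √(b/2)=1.711724, √(2b)=3.423449; F=1.711724×(-41.765)=-71.490164, v=9.801000/3.423449=2.862903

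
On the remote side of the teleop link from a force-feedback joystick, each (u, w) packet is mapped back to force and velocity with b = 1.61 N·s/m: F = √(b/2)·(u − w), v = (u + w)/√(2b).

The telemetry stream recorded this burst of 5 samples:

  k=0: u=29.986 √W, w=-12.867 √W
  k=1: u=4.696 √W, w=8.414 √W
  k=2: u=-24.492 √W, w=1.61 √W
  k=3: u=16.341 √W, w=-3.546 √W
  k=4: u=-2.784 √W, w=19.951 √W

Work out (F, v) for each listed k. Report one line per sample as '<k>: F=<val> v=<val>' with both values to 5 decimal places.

0: F=38.44848 v=9.54005
1: F=-3.33586 v=7.30592
2: F=-23.41918 v=-12.75164
3: F=17.84297 v=7.13037
4: F=-20.39825 v=9.56680

k=0: u−w=42.85300, u+w=17.11900; √(b/2)=0.89722, √(2b)=1.79444; F=0.89722×42.853=38.44848, v=17.11900/1.79444=9.54005
k=1: u−w=-3.71800, u+w=13.11000; √(b/2)=0.89722, √(2b)=1.79444; F=0.89722×(-3.718)=-3.33586, v=13.11000/1.79444=7.30592
k=2: u−w=-26.10200, u+w=-22.88200; √(b/2)=0.89722, √(2b)=1.79444; F=0.89722×(-26.102)=-23.41918, v=-22.88200/1.79444=-12.75164
k=3: u−w=19.88700, u+w=12.79500; √(b/2)=0.89722, √(2b)=1.79444; F=0.89722×19.887=17.84297, v=12.79500/1.79444=7.13037
k=4: u−w=-22.73500, u+w=17.16700; √(b/2)=0.89722, √(2b)=1.79444; F=0.89722×(-22.735)=-20.39825, v=17.16700/1.79444=9.56680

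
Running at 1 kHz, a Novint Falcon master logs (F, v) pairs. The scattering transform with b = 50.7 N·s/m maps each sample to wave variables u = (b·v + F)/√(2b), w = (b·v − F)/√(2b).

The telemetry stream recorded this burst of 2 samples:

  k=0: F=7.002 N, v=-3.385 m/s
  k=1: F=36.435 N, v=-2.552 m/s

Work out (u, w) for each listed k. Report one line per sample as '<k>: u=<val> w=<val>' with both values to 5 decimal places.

0: u=-16.34771 w=-17.73841
1: u=-9.23075 w=-16.46727

k=0: b·v=50.7×(-3.385)=-171.61950; √(2b)=10.06976; u=(-171.61950+7.002)/10.06976=-16.34771, w=(-171.61950−7.002)/10.06976=-17.73841
k=1: b·v=50.7×(-2.552)=-129.38640; √(2b)=10.06976; u=(-129.38640+36.435)/10.06976=-9.23075, w=(-129.38640−36.435)/10.06976=-16.46727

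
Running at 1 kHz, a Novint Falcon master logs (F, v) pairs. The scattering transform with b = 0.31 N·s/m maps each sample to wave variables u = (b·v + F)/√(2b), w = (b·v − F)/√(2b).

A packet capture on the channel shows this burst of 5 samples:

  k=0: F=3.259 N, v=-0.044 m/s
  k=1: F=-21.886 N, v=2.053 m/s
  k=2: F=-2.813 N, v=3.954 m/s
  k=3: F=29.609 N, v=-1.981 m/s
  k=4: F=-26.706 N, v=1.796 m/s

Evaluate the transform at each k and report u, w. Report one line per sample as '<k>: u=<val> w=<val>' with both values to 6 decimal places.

k=0: b·v=0.31×(-0.044)=-0.013640; √(2b)=0.787401; u=(-0.013640+3.259)/0.787401=4.121611, w=(-0.013640−3.259)/0.787401=-4.156257
k=1: b·v=0.31×2.053=0.636430; √(2b)=0.787401; u=(0.636430+(-21.886))/0.787401=-26.986981, w=(0.636430−(-21.886))/0.787401=28.603515
k=2: b·v=0.31×3.954=1.225740; √(2b)=0.787401; u=(1.225740+(-2.813))/0.787401=-2.015822, w=(1.225740−(-2.813))/0.787401=5.129205
k=3: b·v=0.31×(-1.981)=-0.614110; √(2b)=0.787401; u=(-0.614110+29.609)/0.787401=36.823547, w=(-0.614110−29.609)/0.787401=-38.383388
k=4: b·v=0.31×1.796=0.556760; √(2b)=0.787401; u=(0.556760+(-26.706))/0.787401=-33.209568, w=(0.556760−(-26.706))/0.787401=34.623740

0: u=4.121611 w=-4.156257
1: u=-26.986981 w=28.603515
2: u=-2.015822 w=5.129205
3: u=36.823547 w=-38.383388
4: u=-33.209568 w=34.623740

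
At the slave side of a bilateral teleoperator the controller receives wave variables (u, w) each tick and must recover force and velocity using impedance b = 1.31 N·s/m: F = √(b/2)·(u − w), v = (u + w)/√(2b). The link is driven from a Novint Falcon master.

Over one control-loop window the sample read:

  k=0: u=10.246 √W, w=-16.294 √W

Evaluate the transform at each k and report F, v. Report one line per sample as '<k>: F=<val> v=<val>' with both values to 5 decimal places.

k=0: u−w=26.54000, u+w=-6.04800; √(b/2)=0.80932, √(2b)=1.61864; F=0.80932×26.54=21.47937, v=-6.04800/1.61864=-3.73647

0: F=21.47937 v=-3.73647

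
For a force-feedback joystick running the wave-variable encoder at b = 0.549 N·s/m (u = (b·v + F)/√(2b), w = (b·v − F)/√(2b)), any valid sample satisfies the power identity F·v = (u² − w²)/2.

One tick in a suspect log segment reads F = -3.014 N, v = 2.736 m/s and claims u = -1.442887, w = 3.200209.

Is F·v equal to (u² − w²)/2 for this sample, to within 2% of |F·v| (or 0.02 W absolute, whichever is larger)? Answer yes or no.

F·v = (-3.014)×2.736 = -8.246304 W.
(u² − w²)/2 = (2.081923 − 10.241338)/2 = -4.079707 W.
|Δ| = 4.166597;  2% of max(1, |F·v|) = 0.164926.

no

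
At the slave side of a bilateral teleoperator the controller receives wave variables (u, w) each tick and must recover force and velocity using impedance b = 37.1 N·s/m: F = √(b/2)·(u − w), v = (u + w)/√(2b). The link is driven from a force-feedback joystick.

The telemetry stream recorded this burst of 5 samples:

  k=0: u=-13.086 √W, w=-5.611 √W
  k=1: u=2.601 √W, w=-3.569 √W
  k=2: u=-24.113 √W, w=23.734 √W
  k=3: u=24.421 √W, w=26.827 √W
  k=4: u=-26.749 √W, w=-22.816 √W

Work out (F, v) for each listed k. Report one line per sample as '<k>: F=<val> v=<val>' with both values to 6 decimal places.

0: F=-32.194609 v=-2.170551
1: F=26.574012 v=-0.112376
2: F=-206.075646 v=-0.043998
3: F=-10.362572 v=5.949425
4: F=-16.939317 v=-5.754044

k=0: u−w=-7.475000, u+w=-18.697000; √(b/2)=4.306971, √(2b)=8.613942; F=4.306971×(-7.475)=-32.194609, v=-18.697000/8.613942=-2.170551
k=1: u−w=6.170000, u+w=-0.968000; √(b/2)=4.306971, √(2b)=8.613942; F=4.306971×6.17=26.574012, v=-0.968000/8.613942=-0.112376
k=2: u−w=-47.847000, u+w=-0.379000; √(b/2)=4.306971, √(2b)=8.613942; F=4.306971×(-47.847)=-206.075646, v=-0.379000/8.613942=-0.043998
k=3: u−w=-2.406000, u+w=51.248000; √(b/2)=4.306971, √(2b)=8.613942; F=4.306971×(-2.406)=-10.362572, v=51.248000/8.613942=5.949425
k=4: u−w=-3.933000, u+w=-49.565000; √(b/2)=4.306971, √(2b)=8.613942; F=4.306971×(-3.933)=-16.939317, v=-49.565000/8.613942=-5.754044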